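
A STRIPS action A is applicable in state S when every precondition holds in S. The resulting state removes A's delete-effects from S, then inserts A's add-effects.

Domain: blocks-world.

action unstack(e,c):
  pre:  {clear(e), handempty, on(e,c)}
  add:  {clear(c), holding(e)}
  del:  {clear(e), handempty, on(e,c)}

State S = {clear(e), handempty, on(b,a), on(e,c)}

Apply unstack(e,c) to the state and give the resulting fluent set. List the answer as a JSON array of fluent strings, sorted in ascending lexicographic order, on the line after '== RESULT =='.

Compute (S \ del) ∪ add:
  pre ⊆ S: {clear(e), handempty, on(e,c)} ⊆ S  — applicable
  S \ del = {on(b,a)}
  ∪ add   = {clear(c), holding(e), on(b,a)}

== RESULT ==
["clear(c)", "holding(e)", "on(b,a)"]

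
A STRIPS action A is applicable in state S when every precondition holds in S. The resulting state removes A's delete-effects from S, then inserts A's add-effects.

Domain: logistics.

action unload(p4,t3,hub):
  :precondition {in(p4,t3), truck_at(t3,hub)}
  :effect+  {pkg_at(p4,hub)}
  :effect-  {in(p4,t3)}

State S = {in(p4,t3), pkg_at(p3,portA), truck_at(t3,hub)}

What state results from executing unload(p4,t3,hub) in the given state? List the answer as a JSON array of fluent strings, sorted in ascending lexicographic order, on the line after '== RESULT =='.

Progress:
  pre ⊆ S: {in(p4,t3), truck_at(t3,hub)} ⊆ S  — applicable
  S \ del = {pkg_at(p3,portA), truck_at(t3,hub)}
  ∪ add   = {pkg_at(p3,portA), pkg_at(p4,hub), truck_at(t3,hub)}

== RESULT ==
["pkg_at(p3,portA)", "pkg_at(p4,hub)", "truck_at(t3,hub)"]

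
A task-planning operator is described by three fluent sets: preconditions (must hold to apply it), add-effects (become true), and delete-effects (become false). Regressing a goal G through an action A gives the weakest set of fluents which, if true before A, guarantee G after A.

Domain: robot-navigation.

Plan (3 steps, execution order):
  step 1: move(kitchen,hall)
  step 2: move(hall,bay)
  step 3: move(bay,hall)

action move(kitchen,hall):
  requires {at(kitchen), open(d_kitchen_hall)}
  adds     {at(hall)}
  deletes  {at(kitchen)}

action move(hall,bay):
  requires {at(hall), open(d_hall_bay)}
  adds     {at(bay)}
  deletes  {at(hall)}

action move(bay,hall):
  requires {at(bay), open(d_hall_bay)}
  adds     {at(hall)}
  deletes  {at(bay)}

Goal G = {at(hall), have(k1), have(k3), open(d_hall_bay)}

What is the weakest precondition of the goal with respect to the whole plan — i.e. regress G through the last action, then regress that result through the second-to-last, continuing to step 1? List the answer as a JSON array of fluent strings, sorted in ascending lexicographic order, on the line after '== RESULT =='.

Regress step by step:
  through step 3 (move(bay,hall)): drop {at(hall)}, keep {have(k1), have(k3), open(d_hall_bay)}, require {at(bay), open(d_hall_bay)}
    → {at(bay), have(k1), have(k3), open(d_hall_bay)}
  through step 2 (move(hall,bay)): drop {at(bay)}, keep {have(k1), have(k3), open(d_hall_bay)}, require {at(hall), open(d_hall_bay)}
    → {at(hall), have(k1), have(k3), open(d_hall_bay)}
  through step 1 (move(kitchen,hall)): drop {at(hall)}, keep {have(k1), have(k3), open(d_hall_bay)}, require {at(kitchen), open(d_kitchen_hall)}
    → {at(kitchen), have(k1), have(k3), open(d_hall_bay), open(d_kitchen_hall)}

== RESULT ==
["at(kitchen)", "have(k1)", "have(k3)", "open(d_hall_bay)", "open(d_kitchen_hall)"]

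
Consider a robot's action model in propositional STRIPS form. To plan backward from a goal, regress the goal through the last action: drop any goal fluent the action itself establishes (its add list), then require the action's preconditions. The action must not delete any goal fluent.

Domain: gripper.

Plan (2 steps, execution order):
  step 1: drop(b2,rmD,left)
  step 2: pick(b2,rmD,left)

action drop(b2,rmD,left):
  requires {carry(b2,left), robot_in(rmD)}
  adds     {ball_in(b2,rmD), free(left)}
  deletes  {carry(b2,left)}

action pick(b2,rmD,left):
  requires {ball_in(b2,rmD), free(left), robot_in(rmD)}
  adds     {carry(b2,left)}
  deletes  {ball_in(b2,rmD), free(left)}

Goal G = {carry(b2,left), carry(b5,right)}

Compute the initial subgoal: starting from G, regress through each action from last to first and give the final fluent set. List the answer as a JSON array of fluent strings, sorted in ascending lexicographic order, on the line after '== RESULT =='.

Work backward from the goal:
  through step 2 (pick(b2,rmD,left)): drop {carry(b2,left)}, keep {carry(b5,right)}, require {ball_in(b2,rmD), free(left), robot_in(rmD)}
    → {ball_in(b2,rmD), carry(b5,right), free(left), robot_in(rmD)}
  through step 1 (drop(b2,rmD,left)): drop {ball_in(b2,rmD), free(left)}, keep {carry(b5,right), robot_in(rmD)}, require {carry(b2,left), robot_in(rmD)}
    → {carry(b2,left), carry(b5,right), robot_in(rmD)}

== RESULT ==
["carry(b2,left)", "carry(b5,right)", "robot_in(rmD)"]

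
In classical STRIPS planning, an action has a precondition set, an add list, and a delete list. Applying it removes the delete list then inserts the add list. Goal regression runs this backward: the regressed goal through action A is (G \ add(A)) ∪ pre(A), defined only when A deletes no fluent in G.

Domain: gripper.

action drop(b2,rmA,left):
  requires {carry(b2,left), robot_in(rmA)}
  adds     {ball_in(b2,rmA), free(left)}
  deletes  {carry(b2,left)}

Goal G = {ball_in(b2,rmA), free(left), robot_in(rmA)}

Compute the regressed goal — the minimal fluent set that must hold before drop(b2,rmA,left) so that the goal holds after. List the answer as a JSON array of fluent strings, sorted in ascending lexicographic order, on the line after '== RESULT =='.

Compute (G \ add) ∪ pre:
  G ∩ del = {}  (empty — regression defined)
  G \ add = {ball_in(b2,rmA), free(left), robot_in(rmA)} \ {ball_in(b2,rmA), free(left)} = {robot_in(rmA)}
  ∪ pre   = {robot_in(rmA)} ∪ {carry(b2,left), robot_in(rmA)}
          = {carry(b2,left), robot_in(rmA)}

== RESULT ==
["carry(b2,left)", "robot_in(rmA)"]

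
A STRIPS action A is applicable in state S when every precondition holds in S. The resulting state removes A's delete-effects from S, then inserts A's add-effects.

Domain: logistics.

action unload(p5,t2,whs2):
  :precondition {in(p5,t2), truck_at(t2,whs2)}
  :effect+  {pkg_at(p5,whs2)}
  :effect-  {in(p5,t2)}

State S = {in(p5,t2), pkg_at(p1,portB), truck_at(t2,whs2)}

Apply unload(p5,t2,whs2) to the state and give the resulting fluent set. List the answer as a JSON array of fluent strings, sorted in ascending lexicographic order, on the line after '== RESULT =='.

Compute (S \ del) ∪ add:
  pre ⊆ S: {in(p5,t2), truck_at(t2,whs2)} ⊆ S  — applicable
  S \ del = {pkg_at(p1,portB), truck_at(t2,whs2)}
  ∪ add   = {pkg_at(p1,portB), pkg_at(p5,whs2), truck_at(t2,whs2)}

== RESULT ==
["pkg_at(p1,portB)", "pkg_at(p5,whs2)", "truck_at(t2,whs2)"]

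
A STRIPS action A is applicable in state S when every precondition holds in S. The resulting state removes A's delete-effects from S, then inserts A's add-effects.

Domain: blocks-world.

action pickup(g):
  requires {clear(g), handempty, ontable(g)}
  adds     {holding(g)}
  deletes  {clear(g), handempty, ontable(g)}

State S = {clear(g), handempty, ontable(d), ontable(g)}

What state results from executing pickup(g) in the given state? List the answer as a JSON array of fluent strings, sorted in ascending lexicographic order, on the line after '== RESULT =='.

Progress:
  pre ⊆ S: {clear(g), handempty, ontable(g)} ⊆ S  — applicable
  S \ del = {ontable(d)}
  ∪ add   = {holding(g), ontable(d)}

== RESULT ==
["holding(g)", "ontable(d)"]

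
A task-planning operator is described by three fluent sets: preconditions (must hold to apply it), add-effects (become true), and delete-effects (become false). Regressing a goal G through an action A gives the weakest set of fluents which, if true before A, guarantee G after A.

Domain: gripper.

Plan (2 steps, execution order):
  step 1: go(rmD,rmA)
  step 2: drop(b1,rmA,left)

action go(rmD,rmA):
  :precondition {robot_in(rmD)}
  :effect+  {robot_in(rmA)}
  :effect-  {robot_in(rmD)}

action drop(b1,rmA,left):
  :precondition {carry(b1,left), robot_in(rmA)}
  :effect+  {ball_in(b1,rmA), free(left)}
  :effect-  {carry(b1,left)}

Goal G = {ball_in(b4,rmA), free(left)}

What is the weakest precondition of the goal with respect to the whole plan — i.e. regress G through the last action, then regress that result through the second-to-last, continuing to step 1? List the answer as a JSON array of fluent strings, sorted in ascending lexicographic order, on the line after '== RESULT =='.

Work backward from the goal:
  through step 2 (drop(b1,rmA,left)): drop {free(left)}, keep {ball_in(b4,rmA)}, require {carry(b1,left), robot_in(rmA)}
    → {ball_in(b4,rmA), carry(b1,left), robot_in(rmA)}
  through step 1 (go(rmD,rmA)): drop {robot_in(rmA)}, keep {ball_in(b4,rmA), carry(b1,left)}, require {robot_in(rmD)}
    → {ball_in(b4,rmA), carry(b1,left), robot_in(rmD)}

== RESULT ==
["ball_in(b4,rmA)", "carry(b1,left)", "robot_in(rmD)"]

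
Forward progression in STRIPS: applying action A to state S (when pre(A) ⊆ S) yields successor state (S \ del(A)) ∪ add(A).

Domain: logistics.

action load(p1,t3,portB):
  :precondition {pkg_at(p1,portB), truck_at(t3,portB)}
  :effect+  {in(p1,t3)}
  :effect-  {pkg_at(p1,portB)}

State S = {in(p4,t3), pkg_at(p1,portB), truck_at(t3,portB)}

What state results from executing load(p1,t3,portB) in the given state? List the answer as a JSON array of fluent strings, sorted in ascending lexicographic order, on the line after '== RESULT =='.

Compute (S \ del) ∪ add:
  pre ⊆ S: {pkg_at(p1,portB), truck_at(t3,portB)} ⊆ S  — applicable
  S \ del = {in(p4,t3), truck_at(t3,portB)}
  ∪ add   = {in(p1,t3), in(p4,t3), truck_at(t3,portB)}

== RESULT ==
["in(p1,t3)", "in(p4,t3)", "truck_at(t3,portB)"]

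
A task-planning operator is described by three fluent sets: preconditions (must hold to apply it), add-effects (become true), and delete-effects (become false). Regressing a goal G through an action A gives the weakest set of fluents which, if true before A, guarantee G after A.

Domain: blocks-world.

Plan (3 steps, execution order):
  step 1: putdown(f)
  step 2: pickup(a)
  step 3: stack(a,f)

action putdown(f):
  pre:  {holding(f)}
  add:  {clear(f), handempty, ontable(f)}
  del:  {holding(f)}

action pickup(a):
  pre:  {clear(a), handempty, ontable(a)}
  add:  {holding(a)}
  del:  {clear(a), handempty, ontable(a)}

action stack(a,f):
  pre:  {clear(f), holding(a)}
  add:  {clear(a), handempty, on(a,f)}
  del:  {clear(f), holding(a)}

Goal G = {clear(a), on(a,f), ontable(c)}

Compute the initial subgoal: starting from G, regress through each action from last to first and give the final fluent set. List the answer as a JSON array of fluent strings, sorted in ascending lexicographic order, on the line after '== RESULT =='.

Work backward from the goal:
  through step 3 (stack(a,f)): drop {clear(a), on(a,f)}, keep {ontable(c)}, require {clear(f), holding(a)}
    → {clear(f), holding(a), ontable(c)}
  through step 2 (pickup(a)): drop {holding(a)}, keep {clear(f), ontable(c)}, require {clear(a), handempty, ontable(a)}
    → {clear(a), clear(f), handempty, ontable(a), ontable(c)}
  through step 1 (putdown(f)): drop {clear(f), handempty}, keep {clear(a), ontable(a), ontable(c)}, require {holding(f)}
    → {clear(a), holding(f), ontable(a), ontable(c)}

== RESULT ==
["clear(a)", "holding(f)", "ontable(a)", "ontable(c)"]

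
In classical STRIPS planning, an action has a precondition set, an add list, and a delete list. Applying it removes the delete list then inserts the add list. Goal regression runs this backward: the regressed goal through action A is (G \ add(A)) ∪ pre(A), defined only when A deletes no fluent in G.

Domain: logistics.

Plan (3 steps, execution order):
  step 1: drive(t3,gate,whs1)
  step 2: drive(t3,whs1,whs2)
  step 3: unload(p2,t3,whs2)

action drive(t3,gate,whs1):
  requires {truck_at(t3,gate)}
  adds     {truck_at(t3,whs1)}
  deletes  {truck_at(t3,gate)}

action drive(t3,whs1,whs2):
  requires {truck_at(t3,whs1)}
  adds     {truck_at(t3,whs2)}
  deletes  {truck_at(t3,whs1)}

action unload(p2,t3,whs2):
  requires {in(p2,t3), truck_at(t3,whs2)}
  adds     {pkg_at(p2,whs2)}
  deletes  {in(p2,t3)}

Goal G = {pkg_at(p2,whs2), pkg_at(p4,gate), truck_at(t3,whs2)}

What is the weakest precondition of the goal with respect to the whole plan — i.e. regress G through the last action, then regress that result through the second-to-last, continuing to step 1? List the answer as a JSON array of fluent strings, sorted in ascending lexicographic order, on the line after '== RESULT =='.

Regress step by step:
  through step 3 (unload(p2,t3,whs2)): drop {pkg_at(p2,whs2)}, keep {pkg_at(p4,gate), truck_at(t3,whs2)}, require {in(p2,t3), truck_at(t3,whs2)}
    → {in(p2,t3), pkg_at(p4,gate), truck_at(t3,whs2)}
  through step 2 (drive(t3,whs1,whs2)): drop {truck_at(t3,whs2)}, keep {in(p2,t3), pkg_at(p4,gate)}, require {truck_at(t3,whs1)}
    → {in(p2,t3), pkg_at(p4,gate), truck_at(t3,whs1)}
  through step 1 (drive(t3,gate,whs1)): drop {truck_at(t3,whs1)}, keep {in(p2,t3), pkg_at(p4,gate)}, require {truck_at(t3,gate)}
    → {in(p2,t3), pkg_at(p4,gate), truck_at(t3,gate)}

== RESULT ==
["in(p2,t3)", "pkg_at(p4,gate)", "truck_at(t3,gate)"]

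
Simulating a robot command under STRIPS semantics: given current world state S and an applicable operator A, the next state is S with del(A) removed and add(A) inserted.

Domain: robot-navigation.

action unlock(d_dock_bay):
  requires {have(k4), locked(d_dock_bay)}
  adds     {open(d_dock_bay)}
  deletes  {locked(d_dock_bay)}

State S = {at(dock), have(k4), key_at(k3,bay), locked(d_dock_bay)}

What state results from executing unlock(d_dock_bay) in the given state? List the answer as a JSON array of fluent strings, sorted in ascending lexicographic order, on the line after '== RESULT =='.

Compute (S \ del) ∪ add:
  pre ⊆ S: {have(k4), locked(d_dock_bay)} ⊆ S  — applicable
  S \ del = {at(dock), have(k4), key_at(k3,bay)}
  ∪ add   = {at(dock), have(k4), key_at(k3,bay), open(d_dock_bay)}

== RESULT ==
["at(dock)", "have(k4)", "key_at(k3,bay)", "open(d_dock_bay)"]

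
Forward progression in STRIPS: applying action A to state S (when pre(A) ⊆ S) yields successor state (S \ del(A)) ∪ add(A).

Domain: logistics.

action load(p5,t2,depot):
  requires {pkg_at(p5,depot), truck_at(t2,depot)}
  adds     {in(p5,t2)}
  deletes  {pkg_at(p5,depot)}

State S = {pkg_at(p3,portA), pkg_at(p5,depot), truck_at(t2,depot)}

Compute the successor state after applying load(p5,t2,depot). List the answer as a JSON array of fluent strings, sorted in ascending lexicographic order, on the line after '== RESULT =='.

Compute (S \ del) ∪ add:
  pre ⊆ S: {pkg_at(p5,depot), truck_at(t2,depot)} ⊆ S  — applicable
  S \ del = {pkg_at(p3,portA), truck_at(t2,depot)}
  ∪ add   = {in(p5,t2), pkg_at(p3,portA), truck_at(t2,depot)}

== RESULT ==
["in(p5,t2)", "pkg_at(p3,portA)", "truck_at(t2,depot)"]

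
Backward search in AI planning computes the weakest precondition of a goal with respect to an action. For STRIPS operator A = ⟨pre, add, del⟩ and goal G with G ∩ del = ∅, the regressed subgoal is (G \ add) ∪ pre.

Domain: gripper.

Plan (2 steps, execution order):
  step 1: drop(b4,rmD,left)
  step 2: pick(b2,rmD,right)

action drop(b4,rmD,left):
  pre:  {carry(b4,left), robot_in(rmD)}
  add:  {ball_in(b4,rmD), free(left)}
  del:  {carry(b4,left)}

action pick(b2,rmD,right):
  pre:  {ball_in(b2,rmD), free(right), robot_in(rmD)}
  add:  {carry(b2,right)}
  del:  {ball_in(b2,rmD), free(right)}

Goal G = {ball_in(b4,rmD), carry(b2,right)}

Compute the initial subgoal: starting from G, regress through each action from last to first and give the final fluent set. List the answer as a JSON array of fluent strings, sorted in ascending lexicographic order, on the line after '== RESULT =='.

Work backward from the goal:
  through step 2 (pick(b2,rmD,right)): drop {carry(b2,right)}, keep {ball_in(b4,rmD)}, require {ball_in(b2,rmD), free(right), robot_in(rmD)}
    → {ball_in(b2,rmD), ball_in(b4,rmD), free(right), robot_in(rmD)}
  through step 1 (drop(b4,rmD,left)): drop {ball_in(b4,rmD)}, keep {ball_in(b2,rmD), free(right), robot_in(rmD)}, require {carry(b4,left), robot_in(rmD)}
    → {ball_in(b2,rmD), carry(b4,left), free(right), robot_in(rmD)}

== RESULT ==
["ball_in(b2,rmD)", "carry(b4,left)", "free(right)", "robot_in(rmD)"]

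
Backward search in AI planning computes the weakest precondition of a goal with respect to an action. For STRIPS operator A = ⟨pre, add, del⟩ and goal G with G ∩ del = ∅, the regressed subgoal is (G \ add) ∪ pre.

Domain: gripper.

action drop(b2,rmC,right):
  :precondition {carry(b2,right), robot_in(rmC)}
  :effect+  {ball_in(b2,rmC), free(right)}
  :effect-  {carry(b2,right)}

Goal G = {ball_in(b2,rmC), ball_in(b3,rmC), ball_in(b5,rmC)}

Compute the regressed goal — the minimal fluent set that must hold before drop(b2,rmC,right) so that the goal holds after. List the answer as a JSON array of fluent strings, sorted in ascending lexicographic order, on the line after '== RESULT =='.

Regress:
  G ∩ del = {}  (empty — regression defined)
  G \ add = {ball_in(b2,rmC), ball_in(b3,rmC), ball_in(b5,rmC)} \ {ball_in(b2,rmC), free(right)} = {ball_in(b3,rmC), ball_in(b5,rmC)}
  ∪ pre   = {ball_in(b3,rmC), ball_in(b5,rmC)} ∪ {carry(b2,right), robot_in(rmC)}
          = {ball_in(b3,rmC), ball_in(b5,rmC), carry(b2,right), robot_in(rmC)}

== RESULT ==
["ball_in(b3,rmC)", "ball_in(b5,rmC)", "carry(b2,right)", "robot_in(rmC)"]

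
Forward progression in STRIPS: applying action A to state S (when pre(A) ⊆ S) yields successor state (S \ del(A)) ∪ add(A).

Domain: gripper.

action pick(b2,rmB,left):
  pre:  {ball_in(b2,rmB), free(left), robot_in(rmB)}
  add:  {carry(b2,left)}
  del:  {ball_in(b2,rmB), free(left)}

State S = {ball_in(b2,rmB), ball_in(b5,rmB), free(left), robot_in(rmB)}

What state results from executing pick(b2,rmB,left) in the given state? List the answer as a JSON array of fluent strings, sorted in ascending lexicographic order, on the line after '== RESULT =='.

Compute (S \ del) ∪ add:
  pre ⊆ S: {ball_in(b2,rmB), free(left), robot_in(rmB)} ⊆ S  — applicable
  S \ del = {ball_in(b5,rmB), robot_in(rmB)}
  ∪ add   = {ball_in(b5,rmB), carry(b2,left), robot_in(rmB)}

== RESULT ==
["ball_in(b5,rmB)", "carry(b2,left)", "robot_in(rmB)"]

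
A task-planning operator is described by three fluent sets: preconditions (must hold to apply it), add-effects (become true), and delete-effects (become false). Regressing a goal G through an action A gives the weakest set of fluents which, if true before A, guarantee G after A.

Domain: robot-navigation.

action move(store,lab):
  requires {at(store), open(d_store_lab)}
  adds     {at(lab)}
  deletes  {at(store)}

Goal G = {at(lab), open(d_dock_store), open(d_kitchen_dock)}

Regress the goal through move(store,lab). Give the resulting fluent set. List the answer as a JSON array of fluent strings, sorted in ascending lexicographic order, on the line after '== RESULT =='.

Compute (G \ add) ∪ pre:
  G ∩ del = {}  (empty — regression defined)
  G \ add = {at(lab), open(d_dock_store), open(d_kitchen_dock)} \ {at(lab)} = {open(d_dock_store), open(d_kitchen_dock)}
  ∪ pre   = {open(d_dock_store), open(d_kitchen_dock)} ∪ {at(store), open(d_store_lab)}
          = {at(store), open(d_dock_store), open(d_kitchen_dock), open(d_store_lab)}

== RESULT ==
["at(store)", "open(d_dock_store)", "open(d_kitchen_dock)", "open(d_store_lab)"]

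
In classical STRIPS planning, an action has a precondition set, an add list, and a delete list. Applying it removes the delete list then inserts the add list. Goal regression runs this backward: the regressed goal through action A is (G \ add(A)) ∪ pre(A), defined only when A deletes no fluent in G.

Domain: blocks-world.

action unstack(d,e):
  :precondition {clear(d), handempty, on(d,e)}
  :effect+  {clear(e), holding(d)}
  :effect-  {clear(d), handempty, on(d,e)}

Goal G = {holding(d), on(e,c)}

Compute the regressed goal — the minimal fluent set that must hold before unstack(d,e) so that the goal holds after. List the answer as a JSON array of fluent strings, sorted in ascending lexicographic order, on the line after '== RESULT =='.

Regress:
  G ∩ del = {}  (empty — regression defined)
  G \ add = {holding(d), on(e,c)} \ {clear(e), holding(d)} = {on(e,c)}
  ∪ pre   = {on(e,c)} ∪ {clear(d), handempty, on(d,e)}
          = {clear(d), handempty, on(d,e), on(e,c)}

== RESULT ==
["clear(d)", "handempty", "on(d,e)", "on(e,c)"]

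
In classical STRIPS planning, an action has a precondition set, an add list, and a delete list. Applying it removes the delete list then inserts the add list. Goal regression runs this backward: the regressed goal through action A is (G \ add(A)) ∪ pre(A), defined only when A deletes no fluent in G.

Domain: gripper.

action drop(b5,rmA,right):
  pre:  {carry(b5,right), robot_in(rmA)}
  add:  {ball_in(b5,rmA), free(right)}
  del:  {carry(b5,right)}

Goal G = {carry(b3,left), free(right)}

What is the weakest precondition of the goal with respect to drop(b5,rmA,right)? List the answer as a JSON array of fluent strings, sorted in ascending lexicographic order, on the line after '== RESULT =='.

Compute (G \ add) ∪ pre:
  G ∩ del = {}  (empty — regression defined)
  G \ add = {carry(b3,left), free(right)} \ {ball_in(b5,rmA), free(right)} = {carry(b3,left)}
  ∪ pre   = {carry(b3,left)} ∪ {carry(b5,right), robot_in(rmA)}
          = {carry(b3,left), carry(b5,right), robot_in(rmA)}

== RESULT ==
["carry(b3,left)", "carry(b5,right)", "robot_in(rmA)"]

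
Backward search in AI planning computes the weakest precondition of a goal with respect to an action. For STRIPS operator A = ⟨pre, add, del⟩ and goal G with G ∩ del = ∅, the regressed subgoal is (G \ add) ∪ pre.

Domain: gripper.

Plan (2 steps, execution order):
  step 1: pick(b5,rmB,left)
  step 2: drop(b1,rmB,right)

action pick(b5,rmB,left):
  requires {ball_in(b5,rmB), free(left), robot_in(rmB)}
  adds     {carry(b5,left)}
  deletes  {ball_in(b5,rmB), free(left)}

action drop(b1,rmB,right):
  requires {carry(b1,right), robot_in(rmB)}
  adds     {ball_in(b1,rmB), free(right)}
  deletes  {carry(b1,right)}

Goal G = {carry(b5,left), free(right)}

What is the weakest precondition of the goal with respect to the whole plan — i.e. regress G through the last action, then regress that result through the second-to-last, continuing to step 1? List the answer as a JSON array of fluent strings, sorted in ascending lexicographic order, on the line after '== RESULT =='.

Regress step by step:
  through step 2 (drop(b1,rmB,right)): drop {free(right)}, keep {carry(b5,left)}, require {carry(b1,right), robot_in(rmB)}
    → {carry(b1,right), carry(b5,left), robot_in(rmB)}
  through step 1 (pick(b5,rmB,left)): drop {carry(b5,left)}, keep {carry(b1,right), robot_in(rmB)}, require {ball_in(b5,rmB), free(left), robot_in(rmB)}
    → {ball_in(b5,rmB), carry(b1,right), free(left), robot_in(rmB)}

== RESULT ==
["ball_in(b5,rmB)", "carry(b1,right)", "free(left)", "robot_in(rmB)"]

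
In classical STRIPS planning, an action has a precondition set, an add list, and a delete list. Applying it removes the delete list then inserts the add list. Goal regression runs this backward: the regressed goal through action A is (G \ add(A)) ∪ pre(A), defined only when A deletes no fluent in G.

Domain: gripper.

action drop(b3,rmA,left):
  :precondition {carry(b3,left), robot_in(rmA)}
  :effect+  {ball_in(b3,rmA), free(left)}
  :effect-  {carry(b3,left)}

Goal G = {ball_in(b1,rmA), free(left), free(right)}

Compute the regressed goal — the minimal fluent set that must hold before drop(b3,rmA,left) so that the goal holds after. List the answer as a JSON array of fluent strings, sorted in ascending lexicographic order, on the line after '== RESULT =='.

Compute (G \ add) ∪ pre:
  G ∩ del = {}  (empty — regression defined)
  G \ add = {ball_in(b1,rmA), free(left), free(right)} \ {ball_in(b3,rmA), free(left)} = {ball_in(b1,rmA), free(right)}
  ∪ pre   = {ball_in(b1,rmA), free(right)} ∪ {carry(b3,left), robot_in(rmA)}
          = {ball_in(b1,rmA), carry(b3,left), free(right), robot_in(rmA)}

== RESULT ==
["ball_in(b1,rmA)", "carry(b3,left)", "free(right)", "robot_in(rmA)"]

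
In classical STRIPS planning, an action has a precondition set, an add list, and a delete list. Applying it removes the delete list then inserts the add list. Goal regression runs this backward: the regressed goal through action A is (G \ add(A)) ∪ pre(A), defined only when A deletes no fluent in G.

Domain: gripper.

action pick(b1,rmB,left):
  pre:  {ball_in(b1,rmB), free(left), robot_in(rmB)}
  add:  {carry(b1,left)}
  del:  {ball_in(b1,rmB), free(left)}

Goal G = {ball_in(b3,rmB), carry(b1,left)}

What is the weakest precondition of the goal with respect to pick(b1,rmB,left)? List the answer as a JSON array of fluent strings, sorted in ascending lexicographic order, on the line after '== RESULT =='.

Compute (G \ add) ∪ pre:
  G ∩ del = {}  (empty — regression defined)
  G \ add = {ball_in(b3,rmB), carry(b1,left)} \ {carry(b1,left)} = {ball_in(b3,rmB)}
  ∪ pre   = {ball_in(b3,rmB)} ∪ {ball_in(b1,rmB), free(left), robot_in(rmB)}
          = {ball_in(b1,rmB), ball_in(b3,rmB), free(left), robot_in(rmB)}

== RESULT ==
["ball_in(b1,rmB)", "ball_in(b3,rmB)", "free(left)", "robot_in(rmB)"]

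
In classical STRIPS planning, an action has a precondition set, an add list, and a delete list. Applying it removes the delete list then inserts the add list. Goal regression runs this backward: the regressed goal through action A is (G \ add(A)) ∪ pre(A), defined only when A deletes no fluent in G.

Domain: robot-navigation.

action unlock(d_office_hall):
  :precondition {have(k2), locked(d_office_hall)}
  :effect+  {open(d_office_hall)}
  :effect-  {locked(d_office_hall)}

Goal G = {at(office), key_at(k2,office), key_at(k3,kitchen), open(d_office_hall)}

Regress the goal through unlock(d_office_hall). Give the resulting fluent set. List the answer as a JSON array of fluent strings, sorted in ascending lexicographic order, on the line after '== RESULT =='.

Regress:
  G ∩ del = {}  (empty — regression defined)
  G \ add = {at(office), key_at(k2,office), key_at(k3,kitchen), open(d_office_hall)} \ {open(d_office_hall)} = {at(office), key_at(k2,office), key_at(k3,kitchen)}
  ∪ pre   = {at(office), key_at(k2,office), key_at(k3,kitchen)} ∪ {have(k2), locked(d_office_hall)}
          = {at(office), have(k2), key_at(k2,office), key_at(k3,kitchen), locked(d_office_hall)}

== RESULT ==
["at(office)", "have(k2)", "key_at(k2,office)", "key_at(k3,kitchen)", "locked(d_office_hall)"]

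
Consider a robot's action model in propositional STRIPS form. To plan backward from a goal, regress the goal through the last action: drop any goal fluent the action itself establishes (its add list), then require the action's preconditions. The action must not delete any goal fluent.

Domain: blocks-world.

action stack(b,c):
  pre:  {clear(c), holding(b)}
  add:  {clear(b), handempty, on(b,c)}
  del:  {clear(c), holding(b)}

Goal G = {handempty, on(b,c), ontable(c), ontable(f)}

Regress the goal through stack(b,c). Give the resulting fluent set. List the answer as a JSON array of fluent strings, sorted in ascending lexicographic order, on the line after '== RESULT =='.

Regress:
  G ∩ del = {}  (empty — regression defined)
  G \ add = {handempty, on(b,c), ontable(c), ontable(f)} \ {clear(b), handempty, on(b,c)} = {ontable(c), ontable(f)}
  ∪ pre   = {ontable(c), ontable(f)} ∪ {clear(c), holding(b)}
          = {clear(c), holding(b), ontable(c), ontable(f)}

== RESULT ==
["clear(c)", "holding(b)", "ontable(c)", "ontable(f)"]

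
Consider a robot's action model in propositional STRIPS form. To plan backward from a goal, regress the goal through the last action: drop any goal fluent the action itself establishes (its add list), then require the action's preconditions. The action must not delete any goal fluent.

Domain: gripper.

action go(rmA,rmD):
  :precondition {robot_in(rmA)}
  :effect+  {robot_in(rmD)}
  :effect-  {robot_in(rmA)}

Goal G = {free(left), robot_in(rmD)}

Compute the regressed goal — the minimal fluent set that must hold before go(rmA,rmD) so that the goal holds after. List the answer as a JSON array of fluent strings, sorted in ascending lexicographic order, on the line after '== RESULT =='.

Compute (G \ add) ∪ pre:
  G ∩ del = {}  (empty — regression defined)
  G \ add = {free(left), robot_in(rmD)} \ {robot_in(rmD)} = {free(left)}
  ∪ pre   = {free(left)} ∪ {robot_in(rmA)}
          = {free(left), robot_in(rmA)}

== RESULT ==
["free(left)", "robot_in(rmA)"]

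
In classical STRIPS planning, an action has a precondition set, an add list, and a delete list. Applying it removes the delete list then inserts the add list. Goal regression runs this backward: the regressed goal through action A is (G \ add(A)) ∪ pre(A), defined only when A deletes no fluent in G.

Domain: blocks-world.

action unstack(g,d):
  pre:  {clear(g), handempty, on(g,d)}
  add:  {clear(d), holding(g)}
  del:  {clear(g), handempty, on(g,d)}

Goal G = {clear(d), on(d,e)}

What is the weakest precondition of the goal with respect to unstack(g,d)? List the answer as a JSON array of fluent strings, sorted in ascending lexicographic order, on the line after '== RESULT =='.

Regress:
  G ∩ del = {}  (empty — regression defined)
  G \ add = {clear(d), on(d,e)} \ {clear(d), holding(g)} = {on(d,e)}
  ∪ pre   = {on(d,e)} ∪ {clear(g), handempty, on(g,d)}
          = {clear(g), handempty, on(d,e), on(g,d)}

== RESULT ==
["clear(g)", "handempty", "on(d,e)", "on(g,d)"]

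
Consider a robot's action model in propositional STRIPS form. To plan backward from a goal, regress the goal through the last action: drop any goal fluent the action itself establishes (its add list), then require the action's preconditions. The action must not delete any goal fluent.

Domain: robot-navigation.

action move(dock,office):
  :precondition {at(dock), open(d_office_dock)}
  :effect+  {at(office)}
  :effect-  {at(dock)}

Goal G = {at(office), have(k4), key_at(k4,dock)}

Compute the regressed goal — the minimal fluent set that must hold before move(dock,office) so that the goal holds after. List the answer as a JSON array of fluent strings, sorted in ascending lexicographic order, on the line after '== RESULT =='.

Regress:
  G ∩ del = {}  (empty — regression defined)
  G \ add = {at(office), have(k4), key_at(k4,dock)} \ {at(office)} = {have(k4), key_at(k4,dock)}
  ∪ pre   = {have(k4), key_at(k4,dock)} ∪ {at(dock), open(d_office_dock)}
          = {at(dock), have(k4), key_at(k4,dock), open(d_office_dock)}

== RESULT ==
["at(dock)", "have(k4)", "key_at(k4,dock)", "open(d_office_dock)"]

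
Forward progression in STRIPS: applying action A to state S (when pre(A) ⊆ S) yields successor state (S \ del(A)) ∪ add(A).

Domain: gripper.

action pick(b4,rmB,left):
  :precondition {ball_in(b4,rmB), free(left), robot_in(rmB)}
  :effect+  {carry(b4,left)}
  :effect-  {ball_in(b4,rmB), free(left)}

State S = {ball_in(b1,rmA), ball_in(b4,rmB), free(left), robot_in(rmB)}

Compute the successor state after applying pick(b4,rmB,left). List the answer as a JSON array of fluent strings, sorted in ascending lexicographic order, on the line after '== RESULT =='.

Compute (S \ del) ∪ add:
  pre ⊆ S: {ball_in(b4,rmB), free(left), robot_in(rmB)} ⊆ S  — applicable
  S \ del = {ball_in(b1,rmA), robot_in(rmB)}
  ∪ add   = {ball_in(b1,rmA), carry(b4,left), robot_in(rmB)}

== RESULT ==
["ball_in(b1,rmA)", "carry(b4,left)", "robot_in(rmB)"]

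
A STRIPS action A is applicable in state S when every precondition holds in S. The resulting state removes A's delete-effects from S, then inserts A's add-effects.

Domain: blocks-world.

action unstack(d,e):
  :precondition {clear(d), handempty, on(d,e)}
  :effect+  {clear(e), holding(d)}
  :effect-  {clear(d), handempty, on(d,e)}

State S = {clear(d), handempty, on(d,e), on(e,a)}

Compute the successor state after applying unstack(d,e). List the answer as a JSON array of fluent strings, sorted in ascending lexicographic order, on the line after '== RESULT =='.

Progress:
  pre ⊆ S: {clear(d), handempty, on(d,e)} ⊆ S  — applicable
  S \ del = {on(e,a)}
  ∪ add   = {clear(e), holding(d), on(e,a)}

== RESULT ==
["clear(e)", "holding(d)", "on(e,a)"]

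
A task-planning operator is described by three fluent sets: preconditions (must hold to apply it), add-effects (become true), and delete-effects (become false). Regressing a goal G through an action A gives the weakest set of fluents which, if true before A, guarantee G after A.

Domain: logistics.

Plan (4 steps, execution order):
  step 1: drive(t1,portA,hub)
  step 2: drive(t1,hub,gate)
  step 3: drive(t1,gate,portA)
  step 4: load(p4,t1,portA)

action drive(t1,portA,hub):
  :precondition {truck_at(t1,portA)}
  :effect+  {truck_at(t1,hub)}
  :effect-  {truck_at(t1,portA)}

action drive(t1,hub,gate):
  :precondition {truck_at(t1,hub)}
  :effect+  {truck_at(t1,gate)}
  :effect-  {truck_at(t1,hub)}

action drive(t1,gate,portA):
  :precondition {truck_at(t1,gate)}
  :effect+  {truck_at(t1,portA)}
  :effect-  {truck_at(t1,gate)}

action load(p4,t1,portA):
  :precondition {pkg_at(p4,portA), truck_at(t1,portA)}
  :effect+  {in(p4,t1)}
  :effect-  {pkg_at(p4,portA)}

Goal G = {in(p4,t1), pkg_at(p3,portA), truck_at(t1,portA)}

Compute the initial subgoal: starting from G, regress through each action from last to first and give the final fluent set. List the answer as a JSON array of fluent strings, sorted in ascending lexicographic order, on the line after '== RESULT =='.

Regress step by step:
  through step 4 (load(p4,t1,portA)): drop {in(p4,t1)}, keep {pkg_at(p3,portA), truck_at(t1,portA)}, require {pkg_at(p4,portA), truck_at(t1,portA)}
    → {pkg_at(p3,portA), pkg_at(p4,portA), truck_at(t1,portA)}
  through step 3 (drive(t1,gate,portA)): drop {truck_at(t1,portA)}, keep {pkg_at(p3,portA), pkg_at(p4,portA)}, require {truck_at(t1,gate)}
    → {pkg_at(p3,portA), pkg_at(p4,portA), truck_at(t1,gate)}
  through step 2 (drive(t1,hub,gate)): drop {truck_at(t1,gate)}, keep {pkg_at(p3,portA), pkg_at(p4,portA)}, require {truck_at(t1,hub)}
    → {pkg_at(p3,portA), pkg_at(p4,portA), truck_at(t1,hub)}
  through step 1 (drive(t1,portA,hub)): drop {truck_at(t1,hub)}, keep {pkg_at(p3,portA), pkg_at(p4,portA)}, require {truck_at(t1,portA)}
    → {pkg_at(p3,portA), pkg_at(p4,portA), truck_at(t1,portA)}

== RESULT ==
["pkg_at(p3,portA)", "pkg_at(p4,portA)", "truck_at(t1,portA)"]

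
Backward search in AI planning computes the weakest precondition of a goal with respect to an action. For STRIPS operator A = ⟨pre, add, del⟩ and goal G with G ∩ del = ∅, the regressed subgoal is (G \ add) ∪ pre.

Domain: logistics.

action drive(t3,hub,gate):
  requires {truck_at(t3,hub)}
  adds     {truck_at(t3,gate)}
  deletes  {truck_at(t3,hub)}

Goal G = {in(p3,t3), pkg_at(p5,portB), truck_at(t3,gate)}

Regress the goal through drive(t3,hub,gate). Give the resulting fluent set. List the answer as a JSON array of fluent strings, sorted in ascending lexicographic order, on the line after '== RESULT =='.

Regress:
  G ∩ del = {}  (empty — regression defined)
  G \ add = {in(p3,t3), pkg_at(p5,portB), truck_at(t3,gate)} \ {truck_at(t3,gate)} = {in(p3,t3), pkg_at(p5,portB)}
  ∪ pre   = {in(p3,t3), pkg_at(p5,portB)} ∪ {truck_at(t3,hub)}
          = {in(p3,t3), pkg_at(p5,portB), truck_at(t3,hub)}

== RESULT ==
["in(p3,t3)", "pkg_at(p5,portB)", "truck_at(t3,hub)"]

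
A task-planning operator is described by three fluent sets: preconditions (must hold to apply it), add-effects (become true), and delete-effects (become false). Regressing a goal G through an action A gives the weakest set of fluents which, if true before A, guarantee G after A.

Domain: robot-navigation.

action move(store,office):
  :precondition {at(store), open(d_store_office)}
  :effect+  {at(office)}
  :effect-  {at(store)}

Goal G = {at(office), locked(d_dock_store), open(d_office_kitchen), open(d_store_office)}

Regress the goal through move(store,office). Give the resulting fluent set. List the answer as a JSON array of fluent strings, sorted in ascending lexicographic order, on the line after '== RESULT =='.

Regress:
  G ∩ del = {}  (empty — regression defined)
  G \ add = {at(office), locked(d_dock_store), open(d_office_kitchen), open(d_store_office)} \ {at(office)} = {locked(d_dock_store), open(d_office_kitchen), open(d_store_office)}
  ∪ pre   = {locked(d_dock_store), open(d_office_kitchen), open(d_store_office)} ∪ {at(store), open(d_store_office)}
          = {at(store), locked(d_dock_store), open(d_office_kitchen), open(d_store_office)}

== RESULT ==
["at(store)", "locked(d_dock_store)", "open(d_office_kitchen)", "open(d_store_office)"]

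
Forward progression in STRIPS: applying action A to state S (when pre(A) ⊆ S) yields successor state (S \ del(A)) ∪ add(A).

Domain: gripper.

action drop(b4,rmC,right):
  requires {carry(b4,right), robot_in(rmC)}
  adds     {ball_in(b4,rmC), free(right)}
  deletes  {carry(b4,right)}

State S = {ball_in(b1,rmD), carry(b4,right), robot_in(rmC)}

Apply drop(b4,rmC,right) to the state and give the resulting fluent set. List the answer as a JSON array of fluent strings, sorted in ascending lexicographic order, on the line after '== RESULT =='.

Compute (S \ del) ∪ add:
  pre ⊆ S: {carry(b4,right), robot_in(rmC)} ⊆ S  — applicable
  S \ del = {ball_in(b1,rmD), robot_in(rmC)}
  ∪ add   = {ball_in(b1,rmD), ball_in(b4,rmC), free(right), robot_in(rmC)}

== RESULT ==
["ball_in(b1,rmD)", "ball_in(b4,rmC)", "free(right)", "robot_in(rmC)"]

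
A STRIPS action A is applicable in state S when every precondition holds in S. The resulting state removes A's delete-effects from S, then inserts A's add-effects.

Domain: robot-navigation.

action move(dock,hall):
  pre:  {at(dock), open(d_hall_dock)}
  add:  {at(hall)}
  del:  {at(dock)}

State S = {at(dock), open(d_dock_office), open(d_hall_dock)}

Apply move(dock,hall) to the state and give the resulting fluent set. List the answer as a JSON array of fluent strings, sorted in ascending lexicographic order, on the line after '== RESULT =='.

Progress:
  pre ⊆ S: {at(dock), open(d_hall_dock)} ⊆ S  — applicable
  S \ del = {open(d_dock_office), open(d_hall_dock)}
  ∪ add   = {at(hall), open(d_dock_office), open(d_hall_dock)}

== RESULT ==
["at(hall)", "open(d_dock_office)", "open(d_hall_dock)"]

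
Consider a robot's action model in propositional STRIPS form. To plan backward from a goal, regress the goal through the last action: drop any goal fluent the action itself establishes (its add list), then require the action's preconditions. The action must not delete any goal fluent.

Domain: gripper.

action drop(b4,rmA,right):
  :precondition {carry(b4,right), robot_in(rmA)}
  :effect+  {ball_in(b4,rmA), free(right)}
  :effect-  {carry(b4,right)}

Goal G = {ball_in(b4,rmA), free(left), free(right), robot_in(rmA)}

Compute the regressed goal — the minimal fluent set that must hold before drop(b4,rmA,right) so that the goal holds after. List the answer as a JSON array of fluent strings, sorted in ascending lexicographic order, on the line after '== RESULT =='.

Regress:
  G ∩ del = {}  (empty — regression defined)
  G \ add = {ball_in(b4,rmA), free(left), free(right), robot_in(rmA)} \ {ball_in(b4,rmA), free(right)} = {free(left), robot_in(rmA)}
  ∪ pre   = {free(left), robot_in(rmA)} ∪ {carry(b4,right), robot_in(rmA)}
          = {carry(b4,right), free(left), robot_in(rmA)}

== RESULT ==
["carry(b4,right)", "free(left)", "robot_in(rmA)"]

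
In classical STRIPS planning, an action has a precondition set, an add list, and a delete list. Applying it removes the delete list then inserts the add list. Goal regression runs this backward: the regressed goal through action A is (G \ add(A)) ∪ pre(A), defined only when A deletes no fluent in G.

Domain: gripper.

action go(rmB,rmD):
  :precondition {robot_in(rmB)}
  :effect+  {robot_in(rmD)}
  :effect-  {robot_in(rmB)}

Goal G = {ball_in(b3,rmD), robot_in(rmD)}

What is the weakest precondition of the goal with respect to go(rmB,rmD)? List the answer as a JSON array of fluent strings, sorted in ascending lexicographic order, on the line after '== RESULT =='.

Compute (G \ add) ∪ pre:
  G ∩ del = {}  (empty — regression defined)
  G \ add = {ball_in(b3,rmD), robot_in(rmD)} \ {robot_in(rmD)} = {ball_in(b3,rmD)}
  ∪ pre   = {ball_in(b3,rmD)} ∪ {robot_in(rmB)}
          = {ball_in(b3,rmD), robot_in(rmB)}

== RESULT ==
["ball_in(b3,rmD)", "robot_in(rmB)"]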